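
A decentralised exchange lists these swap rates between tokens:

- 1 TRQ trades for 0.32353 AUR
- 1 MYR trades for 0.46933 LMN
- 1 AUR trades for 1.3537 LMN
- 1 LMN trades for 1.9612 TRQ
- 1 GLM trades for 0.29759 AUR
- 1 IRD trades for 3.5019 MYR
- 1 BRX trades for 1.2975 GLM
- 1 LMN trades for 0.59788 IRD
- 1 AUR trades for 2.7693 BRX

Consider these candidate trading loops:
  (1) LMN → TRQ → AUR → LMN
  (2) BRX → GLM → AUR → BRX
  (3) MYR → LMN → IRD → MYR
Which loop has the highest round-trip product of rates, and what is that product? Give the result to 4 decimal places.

1.0693

(1) 1.9612 × 0.32353 × 1.3537 = 0.85893
(2) 1.2975 × 0.29759 × 2.7693 = 1.06929
(3) 0.46933 × 0.59788 × 3.5019 = 0.98264
Highest is cycle (2) at 1.0693 (>1, arbitrage).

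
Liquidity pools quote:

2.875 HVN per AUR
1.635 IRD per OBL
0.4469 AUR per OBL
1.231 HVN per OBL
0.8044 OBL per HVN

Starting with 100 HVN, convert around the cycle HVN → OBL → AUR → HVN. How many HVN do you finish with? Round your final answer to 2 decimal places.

103.35

100 HVN × 0.8044 = 80.44 OBL
80.44 OBL × 0.4469 = 35.948636 AUR
35.948636 AUR × 2.875 = 103.3523285 HVN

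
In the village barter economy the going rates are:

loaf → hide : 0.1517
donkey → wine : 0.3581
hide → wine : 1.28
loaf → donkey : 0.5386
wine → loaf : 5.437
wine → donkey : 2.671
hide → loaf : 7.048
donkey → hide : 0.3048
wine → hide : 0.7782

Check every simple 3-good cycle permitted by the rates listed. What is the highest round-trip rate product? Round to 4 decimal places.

hide→loaf→donkey→hide: 7.048 × 0.5386 × 0.3048 = 1.15704
hide→wine→loaf→hide: 1.28 × 5.437 × 0.1517 = 1.05573
wine→loaf→donkey→wine: 5.437 × 0.5386 × 0.3581 = 1.04865
hide→wine→donkey→hide: 1.28 × 2.671 × 0.3048 = 1.04207
Maximum is hide→loaf→donkey→hide at 1.1570; arbitrage exists.

1.1570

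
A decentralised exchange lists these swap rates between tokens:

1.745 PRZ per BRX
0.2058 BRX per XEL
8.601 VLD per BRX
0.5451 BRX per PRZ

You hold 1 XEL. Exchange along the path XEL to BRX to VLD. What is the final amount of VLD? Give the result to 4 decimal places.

1 XEL × 0.2058 = 0.2058 BRX
0.2058 BRX × 8.601 = 1.7700858 VLD

1.7701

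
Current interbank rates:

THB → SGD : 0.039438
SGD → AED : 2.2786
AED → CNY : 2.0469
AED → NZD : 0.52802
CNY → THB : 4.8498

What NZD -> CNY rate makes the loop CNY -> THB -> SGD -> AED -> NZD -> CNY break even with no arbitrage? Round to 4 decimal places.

Known legs of the cycle: 4.8498 × 0.039438 × 2.2786 × 0.52802 = 0.2301214901645158128
For no arbitrage the full-cycle product must be 1, so the missing rate is 1 / 0.2301214901645158128 ≈ 4.345531.

4.3455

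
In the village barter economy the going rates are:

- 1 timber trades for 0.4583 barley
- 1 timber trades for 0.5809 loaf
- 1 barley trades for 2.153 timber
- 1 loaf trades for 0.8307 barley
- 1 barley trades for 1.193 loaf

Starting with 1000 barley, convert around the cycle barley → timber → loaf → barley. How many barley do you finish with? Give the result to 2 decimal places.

1038.94

1000 barley × 2.153 = 2153 timber
2153 timber × 0.5809 = 1250.6777 loaf
1250.6777 loaf × 0.8307 = 1038.93796539 barley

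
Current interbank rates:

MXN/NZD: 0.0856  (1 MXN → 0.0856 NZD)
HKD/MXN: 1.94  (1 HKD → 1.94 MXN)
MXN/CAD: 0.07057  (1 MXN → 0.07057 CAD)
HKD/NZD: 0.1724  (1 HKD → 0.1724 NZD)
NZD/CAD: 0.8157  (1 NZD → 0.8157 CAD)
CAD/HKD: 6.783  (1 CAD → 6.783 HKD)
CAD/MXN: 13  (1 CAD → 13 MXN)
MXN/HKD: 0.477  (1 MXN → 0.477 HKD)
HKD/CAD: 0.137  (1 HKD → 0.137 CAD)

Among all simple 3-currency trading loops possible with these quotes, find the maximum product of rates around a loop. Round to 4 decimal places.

HKD→NZD→CAD→HKD: 0.1724 × 0.8157 × 6.783 = 0.95387
HKD→MXN→CAD→HKD: 1.94 × 0.07057 × 6.783 = 0.92863
CAD→MXN→NZD→CAD: 13 × 0.0856 × 0.8157 = 0.90771
HKD→CAD→MXN→HKD: 0.137 × 13 × 0.477 = 0.84954
Maximum is HKD→NZD→CAD→HKD at 0.9539; no arbitrage — every cycle loses value.

0.9539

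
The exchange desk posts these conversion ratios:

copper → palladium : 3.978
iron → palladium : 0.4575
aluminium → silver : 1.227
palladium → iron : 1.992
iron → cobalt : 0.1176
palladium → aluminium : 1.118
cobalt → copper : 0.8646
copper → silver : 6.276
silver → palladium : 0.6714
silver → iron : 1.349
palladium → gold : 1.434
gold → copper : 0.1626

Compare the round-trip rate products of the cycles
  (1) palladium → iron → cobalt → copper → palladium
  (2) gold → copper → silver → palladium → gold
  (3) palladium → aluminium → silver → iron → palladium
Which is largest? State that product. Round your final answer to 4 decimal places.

0.9825

(1) 1.992 × 0.1176 × 0.8646 × 3.978 = 0.80571
(2) 0.1626 × 6.276 × 0.6714 × 1.434 = 0.98250
(3) 1.118 × 1.227 × 1.349 × 0.4575 = 0.84662
Highest is cycle (2) at 0.9825 (≤1, no arbitrage).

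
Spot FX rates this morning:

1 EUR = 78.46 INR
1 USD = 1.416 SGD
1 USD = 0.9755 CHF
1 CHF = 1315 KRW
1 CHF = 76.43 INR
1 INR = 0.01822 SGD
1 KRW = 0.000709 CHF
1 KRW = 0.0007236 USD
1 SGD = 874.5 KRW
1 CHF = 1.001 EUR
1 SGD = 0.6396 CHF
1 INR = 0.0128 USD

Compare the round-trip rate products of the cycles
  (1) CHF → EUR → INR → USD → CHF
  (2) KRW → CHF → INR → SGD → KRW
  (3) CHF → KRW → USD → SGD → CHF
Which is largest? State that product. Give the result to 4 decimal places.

0.9807

(1) 1.001 × 78.46 × 0.0128 × 0.9755 = 0.98066
(2) 0.000709 × 76.43 × 0.01822 × 874.5 = 0.86341
(3) 1315 × 0.0007236 × 1.416 × 0.6396 = 0.86178
Highest is cycle (1) at 0.9807 (≤1, no arbitrage).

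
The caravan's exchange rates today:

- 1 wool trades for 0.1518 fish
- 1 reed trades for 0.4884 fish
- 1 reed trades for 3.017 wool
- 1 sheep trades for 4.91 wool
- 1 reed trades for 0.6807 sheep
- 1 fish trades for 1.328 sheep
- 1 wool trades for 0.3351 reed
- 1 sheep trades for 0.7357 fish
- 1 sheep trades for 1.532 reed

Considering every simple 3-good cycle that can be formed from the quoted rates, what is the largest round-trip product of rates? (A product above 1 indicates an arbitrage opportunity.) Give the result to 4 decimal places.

1.1200

reed→sheep→wool→reed: 0.6807 × 4.91 × 0.3351 = 1.11998
fish→sheep→reed→fish: 1.328 × 1.532 × 0.4884 = 0.99365
fish→sheep→wool→fish: 1.328 × 4.91 × 0.1518 = 0.98981
Maximum is reed→sheep→wool→reed at 1.1200; arbitrage exists.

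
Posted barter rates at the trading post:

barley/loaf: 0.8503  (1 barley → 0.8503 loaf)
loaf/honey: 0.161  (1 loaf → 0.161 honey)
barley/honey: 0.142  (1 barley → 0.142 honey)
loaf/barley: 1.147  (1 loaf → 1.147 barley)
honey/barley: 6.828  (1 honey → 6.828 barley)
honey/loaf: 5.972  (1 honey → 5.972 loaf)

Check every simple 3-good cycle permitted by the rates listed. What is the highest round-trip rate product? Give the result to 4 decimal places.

honey→loaf→barley→honey: 5.972 × 1.147 × 0.142 = 0.97268
honey→barley→loaf→honey: 6.828 × 0.8503 × 0.161 = 0.93474
Maximum is honey→loaf→barley→honey at 0.9727; no arbitrage — every cycle loses value.

0.9727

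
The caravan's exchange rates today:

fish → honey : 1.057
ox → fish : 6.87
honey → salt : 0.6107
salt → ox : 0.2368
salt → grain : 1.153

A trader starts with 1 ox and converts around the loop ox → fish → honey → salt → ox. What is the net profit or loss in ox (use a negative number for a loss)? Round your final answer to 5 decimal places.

0.05013

1 ox × 6.87 = 6.87 fish
6.87 fish × 1.057 = 7.26159 honey
7.26159 honey × 0.6107 = 4.434653013 salt
4.434653013 salt × 0.2368 = 1.0501258334784 ox
Net change: 1.0501258334784 − 1 = 0.0501258334784 ox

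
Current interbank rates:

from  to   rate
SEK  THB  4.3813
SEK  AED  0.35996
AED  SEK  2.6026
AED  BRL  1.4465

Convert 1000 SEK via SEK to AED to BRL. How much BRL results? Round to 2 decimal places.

1000 SEK × 0.35996 = 359.96 AED
359.96 AED × 1.4465 = 520.68214 BRL

520.68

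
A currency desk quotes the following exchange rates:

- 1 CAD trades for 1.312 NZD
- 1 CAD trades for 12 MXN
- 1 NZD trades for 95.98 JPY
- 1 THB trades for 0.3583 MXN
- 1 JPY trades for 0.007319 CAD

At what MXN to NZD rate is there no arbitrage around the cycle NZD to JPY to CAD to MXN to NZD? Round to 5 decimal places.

Known legs of the cycle: 95.98 × 0.007319 × 12 = 8.42973144
For no arbitrage the full-cycle product must be 1, so the missing rate is 1 / 8.42973144 ≈ 0.1186277.

0.11863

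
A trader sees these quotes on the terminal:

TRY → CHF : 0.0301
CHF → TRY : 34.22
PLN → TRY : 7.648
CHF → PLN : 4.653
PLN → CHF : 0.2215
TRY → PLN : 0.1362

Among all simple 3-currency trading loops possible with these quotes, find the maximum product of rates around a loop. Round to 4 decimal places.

1.0711

TRY→CHF→PLN→TRY: 0.0301 × 4.653 × 7.648 = 1.07114
TRY→PLN→CHF→TRY: 0.1362 × 0.2215 × 34.22 = 1.03236
Maximum is TRY→CHF→PLN→TRY at 1.0711; arbitrage exists.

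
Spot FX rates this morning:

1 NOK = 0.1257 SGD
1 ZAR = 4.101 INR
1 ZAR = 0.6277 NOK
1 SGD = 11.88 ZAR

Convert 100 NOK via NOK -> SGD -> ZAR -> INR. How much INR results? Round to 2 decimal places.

612.41

100 NOK × 0.1257 = 12.57 SGD
12.57 SGD × 11.88 = 149.3316 ZAR
149.3316 ZAR × 4.101 = 612.4088916 INR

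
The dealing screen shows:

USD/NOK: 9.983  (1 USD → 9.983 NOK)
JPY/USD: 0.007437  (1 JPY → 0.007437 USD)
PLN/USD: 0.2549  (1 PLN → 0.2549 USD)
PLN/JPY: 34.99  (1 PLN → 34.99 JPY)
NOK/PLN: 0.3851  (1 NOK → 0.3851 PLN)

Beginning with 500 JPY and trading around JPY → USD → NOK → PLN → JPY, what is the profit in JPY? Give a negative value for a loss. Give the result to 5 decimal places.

500 JPY × 0.007437 = 3.7185 USD
3.7185 USD × 9.983 = 37.1217855 NOK
37.1217855 NOK × 0.3851 = 14.29559959605 PLN
14.29559959605 PLN × 34.99 = 500.2030298657895 JPY
Net change: 500.2030298657895 − 500 = 0.2030298657895 JPY

0.20303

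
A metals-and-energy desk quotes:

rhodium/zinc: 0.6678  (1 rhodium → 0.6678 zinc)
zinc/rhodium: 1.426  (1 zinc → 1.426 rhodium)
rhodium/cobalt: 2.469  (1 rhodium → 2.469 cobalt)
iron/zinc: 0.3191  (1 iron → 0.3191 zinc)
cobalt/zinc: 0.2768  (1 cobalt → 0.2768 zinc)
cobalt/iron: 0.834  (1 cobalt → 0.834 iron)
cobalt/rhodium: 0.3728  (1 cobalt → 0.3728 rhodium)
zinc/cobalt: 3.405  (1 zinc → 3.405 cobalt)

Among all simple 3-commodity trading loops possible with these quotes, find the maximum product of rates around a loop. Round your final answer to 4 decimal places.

cobalt→zinc→rhodium→cobalt: 0.2768 × 1.426 × 2.469 = 0.97456
cobalt→iron→zinc→cobalt: 0.834 × 0.3191 × 3.405 = 0.90617
cobalt→rhodium→zinc→cobalt: 0.3728 × 0.6678 × 3.405 = 0.84769
Maximum is cobalt→zinc→rhodium→cobalt at 0.9746; no arbitrage — every cycle loses value.

0.9746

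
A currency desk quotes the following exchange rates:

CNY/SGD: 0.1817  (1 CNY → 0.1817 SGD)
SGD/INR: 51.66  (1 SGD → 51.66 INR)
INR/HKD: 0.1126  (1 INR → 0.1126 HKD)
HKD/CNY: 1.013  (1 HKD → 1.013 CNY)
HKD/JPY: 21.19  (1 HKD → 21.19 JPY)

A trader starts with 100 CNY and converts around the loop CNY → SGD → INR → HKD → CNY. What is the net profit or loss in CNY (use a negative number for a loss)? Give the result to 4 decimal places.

100 CNY × 0.1817 = 18.17 SGD
18.17 SGD × 51.66 = 938.6622 INR
938.6622 INR × 0.1126 = 105.69336372 HKD
105.69336372 HKD × 1.013 = 107.06737744836 CNY
Net change: 107.06737744836 − 100 = 7.06737744836 CNY

7.0674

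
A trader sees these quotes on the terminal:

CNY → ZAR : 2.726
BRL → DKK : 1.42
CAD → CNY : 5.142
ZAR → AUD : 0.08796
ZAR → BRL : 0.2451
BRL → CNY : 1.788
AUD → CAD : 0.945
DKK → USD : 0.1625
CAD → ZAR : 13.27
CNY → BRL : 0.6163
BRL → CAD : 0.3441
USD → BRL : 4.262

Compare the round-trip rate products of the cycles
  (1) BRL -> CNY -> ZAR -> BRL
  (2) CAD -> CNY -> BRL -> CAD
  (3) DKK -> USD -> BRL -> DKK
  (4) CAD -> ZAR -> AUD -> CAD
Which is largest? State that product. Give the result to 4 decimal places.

1.1946

(1) 1.788 × 2.726 × 0.2451 = 1.19464
(2) 5.142 × 0.6163 × 0.3441 = 1.09046
(3) 0.1625 × 4.262 × 1.42 = 0.98346
(4) 13.27 × 0.08796 × 0.945 = 1.10303
Highest is cycle (1) at 1.1946 (>1, arbitrage).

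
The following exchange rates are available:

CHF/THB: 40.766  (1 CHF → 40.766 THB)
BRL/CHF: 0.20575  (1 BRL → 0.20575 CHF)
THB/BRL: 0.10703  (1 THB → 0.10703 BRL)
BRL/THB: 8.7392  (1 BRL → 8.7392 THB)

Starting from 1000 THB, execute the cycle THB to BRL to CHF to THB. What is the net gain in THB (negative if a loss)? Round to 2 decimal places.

-102.27

1000 THB × 0.10703 = 107.03 BRL
107.03 BRL × 0.20575 = 22.0214225 CHF
22.0214225 CHF × 40.766 = 897.725309635 THB
Net change: 897.725309635 − 1000 = -102.274690365 THB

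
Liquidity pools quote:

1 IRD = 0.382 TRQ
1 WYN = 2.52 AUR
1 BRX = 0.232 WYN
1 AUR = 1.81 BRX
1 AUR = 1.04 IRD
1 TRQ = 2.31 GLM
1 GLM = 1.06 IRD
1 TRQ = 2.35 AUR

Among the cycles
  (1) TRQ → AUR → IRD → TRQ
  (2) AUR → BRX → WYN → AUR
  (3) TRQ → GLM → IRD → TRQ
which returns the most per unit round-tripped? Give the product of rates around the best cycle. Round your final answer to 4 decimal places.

(1) 2.35 × 1.04 × 0.382 = 0.93361
(2) 1.81 × 0.232 × 2.52 = 1.05820
(3) 2.31 × 1.06 × 0.382 = 0.93537
Highest is cycle (2) at 1.0582 (>1, arbitrage).

1.0582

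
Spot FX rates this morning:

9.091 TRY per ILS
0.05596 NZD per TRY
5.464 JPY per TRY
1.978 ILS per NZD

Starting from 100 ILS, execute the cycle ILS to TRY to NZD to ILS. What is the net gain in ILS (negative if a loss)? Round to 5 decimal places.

0.62726

100 ILS × 9.091 = 909.1 TRY
909.1 TRY × 0.05596 = 50.873236 NZD
50.873236 NZD × 1.978 = 100.627260808 ILS
Net change: 100.627260808 − 100 = 0.627260808 ILS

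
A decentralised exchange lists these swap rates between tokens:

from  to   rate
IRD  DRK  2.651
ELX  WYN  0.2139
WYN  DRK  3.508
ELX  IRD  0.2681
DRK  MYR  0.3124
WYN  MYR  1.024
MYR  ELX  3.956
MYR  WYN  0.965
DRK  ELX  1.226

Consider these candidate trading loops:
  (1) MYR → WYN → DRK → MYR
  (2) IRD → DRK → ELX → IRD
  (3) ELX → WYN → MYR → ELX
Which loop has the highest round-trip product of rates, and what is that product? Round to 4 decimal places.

(1) 0.965 × 3.508 × 0.3124 = 1.05754
(2) 2.651 × 1.226 × 0.2681 = 0.87136
(3) 0.2139 × 1.024 × 3.956 = 0.86650
Highest is cycle (1) at 1.0575 (>1, arbitrage).

1.0575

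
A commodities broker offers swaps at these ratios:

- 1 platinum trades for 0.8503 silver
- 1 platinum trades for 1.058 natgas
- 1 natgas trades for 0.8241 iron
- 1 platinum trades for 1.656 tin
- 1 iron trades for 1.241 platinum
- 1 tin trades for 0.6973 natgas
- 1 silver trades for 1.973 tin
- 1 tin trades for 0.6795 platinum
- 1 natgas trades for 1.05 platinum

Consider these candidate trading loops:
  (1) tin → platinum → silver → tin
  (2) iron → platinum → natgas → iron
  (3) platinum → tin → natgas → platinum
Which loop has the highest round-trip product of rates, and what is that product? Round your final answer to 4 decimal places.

(1) 0.6795 × 0.8503 × 1.973 = 1.13996
(2) 1.241 × 1.058 × 0.8241 = 1.08203
(3) 1.656 × 0.6973 × 1.05 = 1.21247
Highest is cycle (3) at 1.2125 (>1, arbitrage).

1.2125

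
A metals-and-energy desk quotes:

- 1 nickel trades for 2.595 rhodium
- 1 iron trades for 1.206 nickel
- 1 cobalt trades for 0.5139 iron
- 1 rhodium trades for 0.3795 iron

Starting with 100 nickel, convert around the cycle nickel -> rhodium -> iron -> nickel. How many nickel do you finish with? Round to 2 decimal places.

100 nickel × 2.595 = 259.5 rhodium
259.5 rhodium × 0.3795 = 98.48025 iron
98.48025 iron × 1.206 = 118.7671815 nickel

118.77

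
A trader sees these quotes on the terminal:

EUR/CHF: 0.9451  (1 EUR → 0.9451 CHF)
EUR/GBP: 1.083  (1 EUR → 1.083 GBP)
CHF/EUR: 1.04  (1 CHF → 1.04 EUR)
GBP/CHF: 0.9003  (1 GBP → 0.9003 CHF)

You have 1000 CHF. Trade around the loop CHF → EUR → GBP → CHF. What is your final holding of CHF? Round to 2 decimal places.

1000 CHF × 1.04 = 1040 EUR
1040 EUR × 1.083 = 1126.32 GBP
1126.32 GBP × 0.9003 = 1014.025896 CHF

1014.03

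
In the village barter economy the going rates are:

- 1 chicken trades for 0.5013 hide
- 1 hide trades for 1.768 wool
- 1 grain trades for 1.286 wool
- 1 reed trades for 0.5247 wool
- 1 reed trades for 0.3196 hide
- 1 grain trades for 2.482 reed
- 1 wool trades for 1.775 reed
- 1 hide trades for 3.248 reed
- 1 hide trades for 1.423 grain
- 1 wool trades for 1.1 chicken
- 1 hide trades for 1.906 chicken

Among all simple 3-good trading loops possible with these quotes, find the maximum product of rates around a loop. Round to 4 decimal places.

1.1288

grain→reed→hide→grain: 2.482 × 0.3196 × 1.423 = 1.12879
hide→wool→reed→hide: 1.768 × 1.775 × 0.3196 = 1.00297
hide→wool→chicken→hide: 1.768 × 1.1 × 0.5013 = 0.97493
Maximum is grain→reed→hide→grain at 1.1288; arbitrage exists.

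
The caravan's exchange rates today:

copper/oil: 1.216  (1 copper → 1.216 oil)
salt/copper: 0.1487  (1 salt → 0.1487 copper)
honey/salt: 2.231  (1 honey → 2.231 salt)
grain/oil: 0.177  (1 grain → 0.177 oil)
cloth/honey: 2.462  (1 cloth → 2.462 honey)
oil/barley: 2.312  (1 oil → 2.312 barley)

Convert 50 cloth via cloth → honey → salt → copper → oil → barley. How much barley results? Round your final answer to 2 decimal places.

114.81

50 cloth × 2.462 = 123.1 honey
123.1 honey × 2.231 = 274.6361 salt
274.6361 salt × 0.1487 = 40.83838807 copper
40.83838807 copper × 1.216 = 49.65947989312 oil
49.65947989312 oil × 2.312 = 114.81271751289344 barley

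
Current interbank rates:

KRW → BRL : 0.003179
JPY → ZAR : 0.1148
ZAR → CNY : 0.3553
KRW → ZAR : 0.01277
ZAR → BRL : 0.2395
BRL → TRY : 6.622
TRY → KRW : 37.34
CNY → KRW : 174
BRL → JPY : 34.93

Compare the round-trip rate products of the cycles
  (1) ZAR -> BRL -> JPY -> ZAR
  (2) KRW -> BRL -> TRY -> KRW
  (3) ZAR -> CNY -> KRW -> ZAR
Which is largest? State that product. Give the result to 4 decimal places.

0.9604

(1) 0.2395 × 34.93 × 0.1148 = 0.96039
(2) 0.003179 × 6.622 × 37.34 = 0.78606
(3) 0.3553 × 174 × 0.01277 = 0.78947
Highest is cycle (1) at 0.9604 (≤1, no arbitrage).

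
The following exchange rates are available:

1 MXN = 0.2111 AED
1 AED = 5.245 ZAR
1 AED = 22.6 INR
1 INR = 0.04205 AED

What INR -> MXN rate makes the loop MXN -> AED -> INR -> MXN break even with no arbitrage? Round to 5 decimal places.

Known legs of the cycle: 0.2111 × 22.6 = 4.77086
For no arbitrage the full-cycle product must be 1, so the missing rate is 1 / 4.77086 ≈ 0.2096058.

0.20961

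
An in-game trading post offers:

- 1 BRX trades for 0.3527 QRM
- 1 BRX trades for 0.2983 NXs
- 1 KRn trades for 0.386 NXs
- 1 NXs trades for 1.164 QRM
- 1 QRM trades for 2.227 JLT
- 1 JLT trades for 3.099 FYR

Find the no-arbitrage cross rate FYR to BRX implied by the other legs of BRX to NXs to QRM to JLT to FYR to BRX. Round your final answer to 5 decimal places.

0.41730

Known legs of the cycle: 0.2983 × 1.164 × 2.227 × 3.099 = 2.3963377368276
For no arbitrage the full-cycle product must be 1, so the missing rate is 1 / 2.3963377368276 ≈ 0.4173034.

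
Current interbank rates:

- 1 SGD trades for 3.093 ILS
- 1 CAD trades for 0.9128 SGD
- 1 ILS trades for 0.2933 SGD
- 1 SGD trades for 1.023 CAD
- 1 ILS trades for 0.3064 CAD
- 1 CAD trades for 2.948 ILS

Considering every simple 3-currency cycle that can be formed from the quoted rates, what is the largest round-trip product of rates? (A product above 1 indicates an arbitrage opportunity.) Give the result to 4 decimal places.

ILS→SGD→CAD→ILS: 0.2933 × 1.023 × 2.948 = 0.88454
ILS→CAD→SGD→ILS: 0.3064 × 0.9128 × 3.093 = 0.86506
Maximum is ILS→SGD→CAD→ILS at 0.8845; no arbitrage — every cycle loses value.

0.8845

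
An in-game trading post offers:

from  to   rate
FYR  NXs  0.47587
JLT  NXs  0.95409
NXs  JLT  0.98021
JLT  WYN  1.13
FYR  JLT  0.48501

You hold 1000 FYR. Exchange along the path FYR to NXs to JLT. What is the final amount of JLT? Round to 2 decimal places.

466.45

1000 FYR × 0.47587 = 475.87 NXs
475.87 NXs × 0.98021 = 466.4525327 JLT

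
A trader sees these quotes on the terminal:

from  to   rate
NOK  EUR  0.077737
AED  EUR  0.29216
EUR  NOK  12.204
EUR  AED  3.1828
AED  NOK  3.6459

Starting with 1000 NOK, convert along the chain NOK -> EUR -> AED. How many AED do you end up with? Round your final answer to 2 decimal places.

1000 NOK × 0.077737 = 77.737 EUR
77.737 EUR × 3.1828 = 247.4213236 AED

247.42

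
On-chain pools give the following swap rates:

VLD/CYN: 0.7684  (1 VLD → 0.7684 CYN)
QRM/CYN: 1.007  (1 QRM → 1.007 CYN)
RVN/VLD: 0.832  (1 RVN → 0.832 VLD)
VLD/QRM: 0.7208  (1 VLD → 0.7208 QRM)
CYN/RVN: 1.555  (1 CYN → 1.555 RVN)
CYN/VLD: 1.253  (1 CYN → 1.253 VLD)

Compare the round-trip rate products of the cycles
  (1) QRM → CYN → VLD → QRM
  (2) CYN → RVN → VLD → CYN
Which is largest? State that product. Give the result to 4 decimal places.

(1) 1.007 × 1.253 × 0.7208 = 0.90948
(2) 1.555 × 0.832 × 0.7684 = 0.99413
Highest is cycle (2) at 0.9941 (≤1, no arbitrage).

0.9941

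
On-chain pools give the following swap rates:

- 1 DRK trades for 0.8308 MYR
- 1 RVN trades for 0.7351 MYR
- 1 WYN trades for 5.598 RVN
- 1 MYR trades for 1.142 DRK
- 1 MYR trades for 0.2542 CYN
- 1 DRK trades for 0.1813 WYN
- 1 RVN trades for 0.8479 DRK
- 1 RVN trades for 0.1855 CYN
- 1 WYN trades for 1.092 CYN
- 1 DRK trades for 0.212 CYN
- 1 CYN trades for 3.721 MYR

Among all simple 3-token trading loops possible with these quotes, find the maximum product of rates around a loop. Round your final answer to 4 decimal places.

0.9009

CYN→MYR→DRK→CYN: 3.721 × 1.142 × 0.212 = 0.90087
WYN→RVN→DRK→WYN: 5.598 × 0.8479 × 0.1813 = 0.86055
Maximum is CYN→MYR→DRK→CYN at 0.9009; no arbitrage — every cycle loses value.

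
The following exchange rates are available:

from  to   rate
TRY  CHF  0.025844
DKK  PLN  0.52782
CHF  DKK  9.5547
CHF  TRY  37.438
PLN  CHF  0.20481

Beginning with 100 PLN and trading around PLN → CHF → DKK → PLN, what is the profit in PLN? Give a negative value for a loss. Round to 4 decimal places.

3.2890

100 PLN × 0.20481 = 20.481 CHF
20.481 CHF × 9.5547 = 195.6898107 DKK
195.6898107 DKK × 0.52782 = 103.288995883674 PLN
Net change: 103.288995883674 − 100 = 3.288995883674 PLN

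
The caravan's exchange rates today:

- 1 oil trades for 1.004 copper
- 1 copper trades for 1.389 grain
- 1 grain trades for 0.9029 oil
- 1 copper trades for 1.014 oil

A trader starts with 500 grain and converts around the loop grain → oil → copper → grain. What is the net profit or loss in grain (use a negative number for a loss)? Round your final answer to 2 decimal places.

500 grain × 0.9029 = 451.45 oil
451.45 oil × 1.004 = 453.2558 copper
453.2558 copper × 1.389 = 629.5723062 grain
Net change: 629.5723062 − 500 = 129.5723062 grain

129.57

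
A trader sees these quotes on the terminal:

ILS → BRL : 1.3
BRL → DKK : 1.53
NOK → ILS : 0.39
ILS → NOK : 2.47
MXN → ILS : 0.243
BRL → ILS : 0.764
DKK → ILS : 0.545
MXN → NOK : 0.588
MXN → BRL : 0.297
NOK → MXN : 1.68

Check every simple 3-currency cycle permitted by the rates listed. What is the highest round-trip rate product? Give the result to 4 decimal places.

1.0840

DKK→ILS→BRL→DKK: 0.545 × 1.3 × 1.53 = 1.08401
NOK→MXN→ILS→NOK: 1.68 × 0.243 × 2.47 = 1.00835
Maximum is DKK→ILS→BRL→DKK at 1.0840; arbitrage exists.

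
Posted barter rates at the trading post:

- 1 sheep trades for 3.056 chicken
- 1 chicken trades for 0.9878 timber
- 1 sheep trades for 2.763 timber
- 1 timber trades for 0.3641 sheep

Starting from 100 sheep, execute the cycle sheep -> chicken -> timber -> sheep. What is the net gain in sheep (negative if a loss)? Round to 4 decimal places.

9.9115

100 sheep × 3.056 = 305.6 chicken
305.6 chicken × 0.9878 = 301.87168 timber
301.87168 timber × 0.3641 = 109.911478688 sheep
Net change: 109.911478688 − 100 = 9.911478688 sheep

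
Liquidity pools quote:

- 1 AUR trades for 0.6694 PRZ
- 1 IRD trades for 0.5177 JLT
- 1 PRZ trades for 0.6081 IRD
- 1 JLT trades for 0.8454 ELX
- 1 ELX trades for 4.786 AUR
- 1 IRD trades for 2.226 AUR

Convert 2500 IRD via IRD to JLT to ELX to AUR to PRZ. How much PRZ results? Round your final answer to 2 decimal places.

2500 IRD × 0.5177 = 1294.25 JLT
1294.25 JLT × 0.8454 = 1094.15895 ELX
1094.15895 ELX × 4.786 = 5236.6447347 AUR
5236.6447347 AUR × 0.6694 = 3505.40998540818 PRZ

3505.41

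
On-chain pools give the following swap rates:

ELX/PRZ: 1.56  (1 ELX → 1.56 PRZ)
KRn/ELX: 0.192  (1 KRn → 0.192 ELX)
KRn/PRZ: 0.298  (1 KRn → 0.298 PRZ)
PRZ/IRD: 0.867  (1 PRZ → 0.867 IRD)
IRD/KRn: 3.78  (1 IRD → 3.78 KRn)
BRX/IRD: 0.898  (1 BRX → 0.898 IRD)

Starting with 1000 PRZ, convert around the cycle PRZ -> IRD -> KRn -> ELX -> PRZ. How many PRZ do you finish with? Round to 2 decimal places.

1000 PRZ × 0.867 = 867 IRD
867 IRD × 3.78 = 3277.26 KRn
3277.26 KRn × 0.192 = 629.23392 ELX
629.23392 ELX × 1.56 = 981.6049152 PRZ

981.60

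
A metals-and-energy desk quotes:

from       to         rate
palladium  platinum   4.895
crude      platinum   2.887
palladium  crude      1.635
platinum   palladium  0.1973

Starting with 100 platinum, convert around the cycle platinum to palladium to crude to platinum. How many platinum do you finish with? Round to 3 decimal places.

100 platinum × 0.1973 = 19.73 palladium
19.73 palladium × 1.635 = 32.25855 crude
32.25855 crude × 2.887 = 93.13043385 platinum

93.130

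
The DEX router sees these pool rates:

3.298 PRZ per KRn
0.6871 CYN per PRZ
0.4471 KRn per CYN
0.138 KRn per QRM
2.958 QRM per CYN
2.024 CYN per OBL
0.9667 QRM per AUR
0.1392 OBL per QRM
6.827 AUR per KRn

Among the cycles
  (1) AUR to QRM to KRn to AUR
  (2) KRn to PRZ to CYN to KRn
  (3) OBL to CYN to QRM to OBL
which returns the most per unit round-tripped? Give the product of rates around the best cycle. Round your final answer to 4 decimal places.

1.0132

(1) 0.9667 × 0.138 × 6.827 = 0.91075
(2) 3.298 × 0.6871 × 0.4471 = 1.01315
(3) 2.024 × 2.958 × 0.1392 = 0.83339
Highest is cycle (2) at 1.0132 (>1, arbitrage).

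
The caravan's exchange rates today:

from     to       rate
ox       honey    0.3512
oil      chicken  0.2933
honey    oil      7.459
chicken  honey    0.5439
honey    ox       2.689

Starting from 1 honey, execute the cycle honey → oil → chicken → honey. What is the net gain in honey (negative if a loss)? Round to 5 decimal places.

1 honey × 7.459 = 7.459 oil
7.459 oil × 0.2933 = 2.1877247 chicken
2.1877247 chicken × 0.5439 = 1.18990346433 honey
Net change: 1.18990346433 − 1 = 0.18990346433 honey

0.18990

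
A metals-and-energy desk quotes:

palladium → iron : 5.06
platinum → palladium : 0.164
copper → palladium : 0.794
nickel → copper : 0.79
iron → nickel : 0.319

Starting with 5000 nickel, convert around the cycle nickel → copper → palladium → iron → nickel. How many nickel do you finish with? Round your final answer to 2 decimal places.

5062.43

5000 nickel × 0.79 = 3950 copper
3950 copper × 0.794 = 3136.3 palladium
3136.3 palladium × 5.06 = 15869.678 iron
15869.678 iron × 0.319 = 5062.427282 nickel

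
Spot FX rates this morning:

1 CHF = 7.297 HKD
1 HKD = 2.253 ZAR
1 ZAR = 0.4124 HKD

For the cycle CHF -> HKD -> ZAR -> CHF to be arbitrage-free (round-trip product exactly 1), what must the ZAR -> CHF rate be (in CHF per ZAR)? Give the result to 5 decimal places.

Known legs of the cycle: 7.297 × 2.253 = 16.440141
For no arbitrage the full-cycle product must be 1, so the missing rate is 1 / 16.440141 ≈ 0.0608267.

0.06083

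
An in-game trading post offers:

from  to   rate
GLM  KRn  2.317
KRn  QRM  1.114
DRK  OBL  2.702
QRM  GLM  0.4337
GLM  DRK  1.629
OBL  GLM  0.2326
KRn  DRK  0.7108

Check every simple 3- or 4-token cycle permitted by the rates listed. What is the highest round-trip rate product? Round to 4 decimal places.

1.1194

QRM→GLM→KRn→QRM: 0.4337 × 2.317 × 1.114 = 1.11944
OBL→GLM→KRn→DRK→OBL: 0.2326 × 2.317 × 0.7108 × 2.702 = 1.03507
OBL→GLM→DRK→OBL: 0.2326 × 1.629 × 2.702 = 1.02380
Maximum is QRM→GLM→KRn→QRM at 1.1194; arbitrage exists.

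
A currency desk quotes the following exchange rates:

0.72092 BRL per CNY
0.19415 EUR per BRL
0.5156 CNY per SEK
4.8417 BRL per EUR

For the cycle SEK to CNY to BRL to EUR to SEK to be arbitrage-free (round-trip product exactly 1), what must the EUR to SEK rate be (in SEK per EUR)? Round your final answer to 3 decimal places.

13.857

Known legs of the cycle: 0.5156 × 0.72092 × 0.19415 = 0.0721667882408
For no arbitrage the full-cycle product must be 1, so the missing rate is 1 / 0.0721667882408 ≈ 13.85679.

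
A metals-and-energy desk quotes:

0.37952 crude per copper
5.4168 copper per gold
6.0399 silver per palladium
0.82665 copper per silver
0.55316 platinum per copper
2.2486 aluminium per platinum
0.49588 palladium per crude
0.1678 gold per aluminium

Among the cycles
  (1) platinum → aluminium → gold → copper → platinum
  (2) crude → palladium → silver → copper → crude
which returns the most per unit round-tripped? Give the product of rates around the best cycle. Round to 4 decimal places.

(1) 2.2486 × 0.1678 × 5.4168 × 0.55316 = 1.13057
(2) 0.49588 × 6.0399 × 0.82665 × 0.37952 = 0.93964
Highest is cycle (1) at 1.1306 (>1, arbitrage).

1.1306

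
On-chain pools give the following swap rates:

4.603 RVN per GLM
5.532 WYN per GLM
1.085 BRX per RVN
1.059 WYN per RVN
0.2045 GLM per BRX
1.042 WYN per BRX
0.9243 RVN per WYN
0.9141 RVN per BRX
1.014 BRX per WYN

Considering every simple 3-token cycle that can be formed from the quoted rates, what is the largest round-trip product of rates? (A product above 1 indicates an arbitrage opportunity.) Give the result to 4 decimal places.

1.1471

BRX→GLM→WYN→BRX: 0.2045 × 5.532 × 1.014 = 1.14713
BRX→WYN→RVN→BRX: 1.042 × 0.9243 × 1.085 = 1.04499
BRX→GLM→RVN→BRX: 0.2045 × 4.603 × 1.085 = 1.02133
BRX→RVN→WYN→BRX: 0.9141 × 1.059 × 1.014 = 0.98158
Maximum is BRX→GLM→WYN→BRX at 1.1471; arbitrage exists.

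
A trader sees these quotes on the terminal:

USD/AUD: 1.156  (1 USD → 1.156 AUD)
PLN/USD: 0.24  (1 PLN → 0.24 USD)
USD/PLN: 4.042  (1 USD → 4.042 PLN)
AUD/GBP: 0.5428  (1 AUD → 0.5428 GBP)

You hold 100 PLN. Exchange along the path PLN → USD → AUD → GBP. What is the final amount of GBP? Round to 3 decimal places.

100 PLN × 0.24 = 24 USD
24 USD × 1.156 = 27.744 AUD
27.744 AUD × 0.5428 = 15.0594432 GBP

15.059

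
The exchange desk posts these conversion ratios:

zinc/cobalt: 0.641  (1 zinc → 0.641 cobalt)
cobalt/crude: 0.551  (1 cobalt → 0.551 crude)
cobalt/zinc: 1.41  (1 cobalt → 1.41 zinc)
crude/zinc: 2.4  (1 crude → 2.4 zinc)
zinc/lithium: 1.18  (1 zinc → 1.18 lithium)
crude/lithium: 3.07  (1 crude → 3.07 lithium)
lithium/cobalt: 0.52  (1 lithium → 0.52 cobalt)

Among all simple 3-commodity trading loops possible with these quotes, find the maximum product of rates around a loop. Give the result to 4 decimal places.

cobalt→crude→lithium→cobalt: 0.551 × 3.07 × 0.52 = 0.87962
cobalt→zinc→lithium→cobalt: 1.41 × 1.18 × 0.52 = 0.86518
cobalt→crude→zinc→cobalt: 0.551 × 2.4 × 0.641 = 0.84766
Maximum is cobalt→crude→lithium→cobalt at 0.8796; no arbitrage — every cycle loses value.

0.8796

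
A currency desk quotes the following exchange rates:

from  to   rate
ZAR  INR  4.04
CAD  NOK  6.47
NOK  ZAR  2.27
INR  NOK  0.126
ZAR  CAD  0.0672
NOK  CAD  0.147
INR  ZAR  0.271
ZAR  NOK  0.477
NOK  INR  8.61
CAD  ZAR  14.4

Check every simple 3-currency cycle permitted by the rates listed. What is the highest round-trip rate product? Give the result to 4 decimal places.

INR→NOK→ZAR→INR: 0.126 × 2.27 × 4.04 = 1.15552
INR→ZAR→NOK→INR: 0.271 × 0.477 × 8.61 = 1.11299
CAD→ZAR→NOK→CAD: 14.4 × 0.477 × 0.147 = 1.00971
CAD→NOK→ZAR→CAD: 6.47 × 2.27 × 0.0672 = 0.98696
Maximum is INR→NOK→ZAR→INR at 1.1555; arbitrage exists.

1.1555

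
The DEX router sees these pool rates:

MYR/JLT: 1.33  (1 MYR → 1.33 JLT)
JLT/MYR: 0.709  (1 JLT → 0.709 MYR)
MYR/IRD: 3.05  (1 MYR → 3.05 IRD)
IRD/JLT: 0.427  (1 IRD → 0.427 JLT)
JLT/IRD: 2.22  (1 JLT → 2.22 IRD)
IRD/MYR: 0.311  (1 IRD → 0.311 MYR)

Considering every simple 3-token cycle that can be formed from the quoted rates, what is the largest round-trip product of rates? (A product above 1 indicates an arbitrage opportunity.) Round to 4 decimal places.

JLT→MYR→IRD→JLT: 0.709 × 3.05 × 0.427 = 0.92337
JLT→IRD→MYR→JLT: 2.22 × 0.311 × 1.33 = 0.91826
Maximum is JLT→MYR→IRD→JLT at 0.9234; no arbitrage — every cycle loses value.

0.9234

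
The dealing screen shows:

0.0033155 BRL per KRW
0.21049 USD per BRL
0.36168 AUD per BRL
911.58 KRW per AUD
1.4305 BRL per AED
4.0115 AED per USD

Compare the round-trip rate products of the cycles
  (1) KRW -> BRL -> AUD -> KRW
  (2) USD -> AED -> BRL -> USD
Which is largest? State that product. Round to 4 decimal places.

(1) 0.0033155 × 0.36168 × 911.58 = 1.09312
(2) 4.0115 × 1.4305 × 0.21049 = 1.20789
Highest is cycle (2) at 1.2079 (>1, arbitrage).

1.2079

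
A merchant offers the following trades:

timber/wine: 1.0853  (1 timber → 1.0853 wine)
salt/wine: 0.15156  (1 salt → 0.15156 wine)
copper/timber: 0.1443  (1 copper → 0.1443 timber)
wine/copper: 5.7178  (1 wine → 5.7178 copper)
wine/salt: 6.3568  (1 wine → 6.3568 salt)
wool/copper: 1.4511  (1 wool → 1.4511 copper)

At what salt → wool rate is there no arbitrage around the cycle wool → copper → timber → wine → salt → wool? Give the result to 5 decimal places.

0.69223

Known legs of the cycle: 1.4511 × 0.1443 × 1.0853 × 6.3568 = 1.4446146804262992
For no arbitrage the full-cycle product must be 1, so the missing rate is 1 / 1.4446146804262992 ≈ 0.6922261.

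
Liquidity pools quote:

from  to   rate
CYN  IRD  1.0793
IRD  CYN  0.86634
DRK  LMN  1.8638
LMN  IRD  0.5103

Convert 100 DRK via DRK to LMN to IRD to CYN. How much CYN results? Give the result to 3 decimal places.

82.397

100 DRK × 1.8638 = 186.38 LMN
186.38 LMN × 0.5103 = 95.109714 IRD
95.109714 IRD × 0.86634 = 82.39734962676 CYN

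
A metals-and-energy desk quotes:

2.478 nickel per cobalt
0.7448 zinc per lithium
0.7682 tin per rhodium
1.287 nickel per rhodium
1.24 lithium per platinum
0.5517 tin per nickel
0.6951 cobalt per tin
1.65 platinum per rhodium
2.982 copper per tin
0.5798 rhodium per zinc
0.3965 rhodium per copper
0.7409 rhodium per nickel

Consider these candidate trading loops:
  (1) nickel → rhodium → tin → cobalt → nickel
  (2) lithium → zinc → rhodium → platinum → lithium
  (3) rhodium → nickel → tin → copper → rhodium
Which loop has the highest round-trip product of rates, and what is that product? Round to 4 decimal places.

(1) 0.7409 × 0.7682 × 0.6951 × 2.478 = 0.98035
(2) 0.7448 × 0.5798 × 1.65 × 1.24 = 0.88353
(3) 1.287 × 0.5517 × 2.982 × 0.3965 = 0.83952
Highest is cycle (1) at 0.9804 (≤1, no arbitrage).

0.9804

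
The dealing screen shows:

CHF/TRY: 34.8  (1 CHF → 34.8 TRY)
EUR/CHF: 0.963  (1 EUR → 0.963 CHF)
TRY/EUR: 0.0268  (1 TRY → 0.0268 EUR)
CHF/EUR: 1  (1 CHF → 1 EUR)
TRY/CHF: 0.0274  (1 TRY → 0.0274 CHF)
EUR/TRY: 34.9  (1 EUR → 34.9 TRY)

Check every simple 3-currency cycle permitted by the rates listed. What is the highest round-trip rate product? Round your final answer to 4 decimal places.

CHF→EUR→TRY→CHF: 1 × 34.9 × 0.0274 = 0.95626
CHF→TRY→EUR→CHF: 34.8 × 0.0268 × 0.963 = 0.89813
Maximum is CHF→EUR→TRY→CHF at 0.9563; no arbitrage — every cycle loses value.

0.9563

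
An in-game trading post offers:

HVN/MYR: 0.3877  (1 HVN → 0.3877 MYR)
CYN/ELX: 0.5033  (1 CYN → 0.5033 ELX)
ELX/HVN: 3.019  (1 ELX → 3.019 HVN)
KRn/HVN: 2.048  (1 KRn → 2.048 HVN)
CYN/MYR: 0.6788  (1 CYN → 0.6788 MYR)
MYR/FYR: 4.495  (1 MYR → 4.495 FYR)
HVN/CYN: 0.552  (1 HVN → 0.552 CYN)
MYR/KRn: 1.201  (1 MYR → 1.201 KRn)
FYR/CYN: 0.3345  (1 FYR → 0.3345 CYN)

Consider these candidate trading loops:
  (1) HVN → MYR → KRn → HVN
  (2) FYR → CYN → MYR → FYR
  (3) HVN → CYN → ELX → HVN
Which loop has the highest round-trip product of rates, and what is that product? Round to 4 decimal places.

1.0206

(1) 0.3877 × 1.201 × 2.048 = 0.95361
(2) 0.3345 × 0.6788 × 4.495 = 1.02063
(3) 0.552 × 0.5033 × 3.019 = 0.83874
Highest is cycle (2) at 1.0206 (>1, arbitrage).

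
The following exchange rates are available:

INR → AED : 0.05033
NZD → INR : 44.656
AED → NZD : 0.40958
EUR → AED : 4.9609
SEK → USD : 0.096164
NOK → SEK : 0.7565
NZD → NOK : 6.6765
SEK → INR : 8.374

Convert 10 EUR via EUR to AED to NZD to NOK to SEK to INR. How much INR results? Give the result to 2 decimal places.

859.39

10 EUR × 4.9609 = 49.609 AED
49.609 AED × 0.40958 = 20.31885422 NZD
20.31885422 NZD × 6.6765 = 135.65883019983 NOK
135.65883019983 NOK × 0.7565 = 102.625905046171395 SEK
102.625905046171395 SEK × 8.374 = 859.38932885663926173 INR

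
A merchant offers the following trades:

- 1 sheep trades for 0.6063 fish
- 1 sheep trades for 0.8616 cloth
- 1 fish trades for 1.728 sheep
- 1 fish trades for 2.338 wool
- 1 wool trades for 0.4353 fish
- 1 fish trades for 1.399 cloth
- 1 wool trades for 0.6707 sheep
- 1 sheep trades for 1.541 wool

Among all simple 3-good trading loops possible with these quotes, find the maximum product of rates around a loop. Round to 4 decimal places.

sheep→wool→fish→sheep: 1.541 × 0.4353 × 1.728 = 1.15914
sheep→fish→wool→sheep: 0.6063 × 2.338 × 0.6707 = 0.95074
Maximum is sheep→wool→fish→sheep at 1.1591; arbitrage exists.

1.1591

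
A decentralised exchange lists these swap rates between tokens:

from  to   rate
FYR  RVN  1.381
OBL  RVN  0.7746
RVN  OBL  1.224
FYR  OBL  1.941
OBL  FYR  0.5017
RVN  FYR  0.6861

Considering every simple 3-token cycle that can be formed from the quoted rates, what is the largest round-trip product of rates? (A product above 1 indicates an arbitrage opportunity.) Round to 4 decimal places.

1.0316

OBL→RVN→FYR→OBL: 0.7746 × 0.6861 × 1.941 = 1.03155
OBL→FYR→RVN→OBL: 0.5017 × 1.381 × 1.224 = 0.84805
Maximum is OBL→RVN→FYR→OBL at 1.0316; arbitrage exists.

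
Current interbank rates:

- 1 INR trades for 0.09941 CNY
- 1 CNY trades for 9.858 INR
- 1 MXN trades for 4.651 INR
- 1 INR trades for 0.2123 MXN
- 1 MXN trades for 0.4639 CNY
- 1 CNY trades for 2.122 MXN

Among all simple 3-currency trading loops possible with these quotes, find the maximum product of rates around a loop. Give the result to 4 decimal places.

CNY→MXN→INR→CNY: 2.122 × 4.651 × 0.09941 = 0.98112
CNY→INR→MXN→CNY: 9.858 × 0.2123 × 0.4639 = 0.97087
Maximum is CNY→MXN→INR→CNY at 0.9811; no arbitrage — every cycle loses value.

0.9811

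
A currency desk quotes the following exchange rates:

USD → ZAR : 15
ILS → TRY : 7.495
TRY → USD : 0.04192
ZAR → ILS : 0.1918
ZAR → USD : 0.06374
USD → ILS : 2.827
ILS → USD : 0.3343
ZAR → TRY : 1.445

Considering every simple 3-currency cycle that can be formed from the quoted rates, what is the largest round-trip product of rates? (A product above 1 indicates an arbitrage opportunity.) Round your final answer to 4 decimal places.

ILS→USD→ZAR→ILS: 0.3343 × 15 × 0.1918 = 0.96178
USD→ZAR→TRY→USD: 15 × 1.445 × 0.04192 = 0.90862
ILS→TRY→USD→ILS: 7.495 × 0.04192 × 2.827 = 0.88822
Maximum is ILS→USD→ZAR→ILS at 0.9618; no arbitrage — every cycle loses value.

0.9618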